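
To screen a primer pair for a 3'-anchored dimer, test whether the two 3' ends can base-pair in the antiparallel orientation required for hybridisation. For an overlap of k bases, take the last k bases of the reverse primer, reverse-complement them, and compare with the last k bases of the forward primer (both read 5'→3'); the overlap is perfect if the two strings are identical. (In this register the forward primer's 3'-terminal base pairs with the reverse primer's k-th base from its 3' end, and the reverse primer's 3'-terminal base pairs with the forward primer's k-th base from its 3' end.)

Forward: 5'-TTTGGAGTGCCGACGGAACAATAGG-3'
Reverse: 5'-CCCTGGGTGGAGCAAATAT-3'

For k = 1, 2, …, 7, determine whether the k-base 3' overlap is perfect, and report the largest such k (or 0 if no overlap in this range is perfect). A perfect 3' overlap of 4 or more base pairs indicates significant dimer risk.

Last 7 bases (5'→3') — forward …CAATAGG, reverse …CAAATAT.
Reverse complement of the reverse primer's last 7 bases: ATATTTG; its first k bases are the reverse complement of the reverse primer's last k bases, so a perfect k-base overlap needs the forward primer's last k bases to equal them.
Comparing (forward last k vs required): k=1: G vs A ✗; k=2: GG vs AT ✗; k=3: AGG vs ATA ✗; k=4: TAGG vs ATAT ✗; k=5: ATAGG vs ATATT ✗; k=6: AATAGG vs ATATTT ✗; k=7: CAATAGG vs ATATTTG ✗.
No overlap length from 1 to 7 is perfect, so the longest perfect 3' overlap is 0.

Longest perfect overlap: 0 complementary base pairs; below the dimer-risk threshold (threshold 4).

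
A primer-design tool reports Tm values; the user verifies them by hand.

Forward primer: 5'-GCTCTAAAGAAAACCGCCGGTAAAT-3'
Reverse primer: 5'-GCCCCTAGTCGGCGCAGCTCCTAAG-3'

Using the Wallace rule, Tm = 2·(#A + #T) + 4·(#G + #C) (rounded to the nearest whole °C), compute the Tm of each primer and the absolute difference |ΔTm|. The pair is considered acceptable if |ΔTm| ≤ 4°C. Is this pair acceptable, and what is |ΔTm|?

|ΔTm| = 12°C; the pair is not acceptable.

Forward: A=10 T=4 G=5 C=6 → Tm = 2·14 + 4·11 = 72°C.
Reverse: A=4 T=4 G=7 C=10 → Tm = 2·8 + 4·17 = 84°C.
|ΔTm| = |72 − 84| = 12°C, > 4°C.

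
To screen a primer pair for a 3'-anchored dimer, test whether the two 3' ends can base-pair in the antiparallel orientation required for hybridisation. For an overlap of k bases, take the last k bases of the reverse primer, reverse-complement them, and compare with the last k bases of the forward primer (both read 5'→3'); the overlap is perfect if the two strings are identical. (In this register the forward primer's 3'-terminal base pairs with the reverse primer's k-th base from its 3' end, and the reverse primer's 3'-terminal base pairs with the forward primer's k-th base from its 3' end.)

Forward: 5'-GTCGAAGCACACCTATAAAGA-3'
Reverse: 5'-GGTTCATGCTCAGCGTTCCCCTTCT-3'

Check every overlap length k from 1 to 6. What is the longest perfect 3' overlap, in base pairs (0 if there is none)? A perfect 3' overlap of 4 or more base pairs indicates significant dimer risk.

Last 6 bases (5'→3') — forward …TAAAGA, reverse …CCTTCT.
Reverse complement of the reverse primer's last 6 bases: AGAAGG; its first k bases are the reverse complement of the reverse primer's last k bases, so a perfect k-base overlap needs the forward primer's last k bases to equal them.
Comparing (forward last k vs required): k=1: A vs A ✓; k=2: GA vs AG ✗; k=3: AGA vs AGA ✓; k=4: AAGA vs AGAA ✗; k=5: AAAGA vs AGAAG ✗; k=6: TAAAGA vs AGAAGG ✗.
Perfect overlaps at k = 1, 3; the largest is 3.

Longest perfect overlap: 3 complementary base pairs; below the dimer-risk threshold (threshold 4).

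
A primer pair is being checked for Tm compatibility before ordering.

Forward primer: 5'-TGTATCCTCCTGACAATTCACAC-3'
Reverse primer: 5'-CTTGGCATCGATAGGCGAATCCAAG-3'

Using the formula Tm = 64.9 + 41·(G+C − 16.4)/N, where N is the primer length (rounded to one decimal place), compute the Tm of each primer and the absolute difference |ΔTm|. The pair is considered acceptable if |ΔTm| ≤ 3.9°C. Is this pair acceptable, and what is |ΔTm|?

|ΔTm| = 5.8°C; the pair is not acceptable.

Forward: G+C = 10, N = 23 → Tm = 64.9 + 41·(10 − 16.4)/23 = 53.5°C.
Reverse: G+C = 13, N = 25 → Tm = 64.9 + 41·(13 − 16.4)/25 = 59.3°C.
|ΔTm| = |53.5 − 59.3| = 5.8°C, > 3.9°C.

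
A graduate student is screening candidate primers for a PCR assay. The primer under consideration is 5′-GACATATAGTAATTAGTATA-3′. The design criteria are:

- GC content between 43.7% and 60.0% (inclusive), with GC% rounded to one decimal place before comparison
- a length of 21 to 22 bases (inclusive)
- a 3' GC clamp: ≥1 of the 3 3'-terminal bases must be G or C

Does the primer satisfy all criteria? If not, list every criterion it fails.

Base counts: A=9, T=7, G=3, C=1 (length 20).
GC content: GC 4/20 = 20.0%, outside 43.7–60.0% ✗
length: length 20, outside 21–22 ✗
GC clamp: 3' end ATA has 0 G/C, need ≥1 ✗

Fails: GC content, length, GC clamp.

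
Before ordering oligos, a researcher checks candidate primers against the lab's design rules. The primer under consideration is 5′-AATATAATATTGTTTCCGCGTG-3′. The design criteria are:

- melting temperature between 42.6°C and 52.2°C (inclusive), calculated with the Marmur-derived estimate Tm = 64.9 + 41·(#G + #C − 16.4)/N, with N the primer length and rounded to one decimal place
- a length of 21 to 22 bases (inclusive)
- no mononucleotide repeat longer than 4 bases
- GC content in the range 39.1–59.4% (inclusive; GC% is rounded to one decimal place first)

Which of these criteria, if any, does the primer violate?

Fails: GC content.

Base counts: A=6, T=9, G=4, C=3 (length 22).
Tm: Tm = 64.9 + 41·(7 − 16.4)/22 = 47.4°C ✓
length: length 22 ✓
homopolymer run: longest run = 3 ✓
GC content: GC 7/22 = 31.8%, outside 39.1–59.4% ✗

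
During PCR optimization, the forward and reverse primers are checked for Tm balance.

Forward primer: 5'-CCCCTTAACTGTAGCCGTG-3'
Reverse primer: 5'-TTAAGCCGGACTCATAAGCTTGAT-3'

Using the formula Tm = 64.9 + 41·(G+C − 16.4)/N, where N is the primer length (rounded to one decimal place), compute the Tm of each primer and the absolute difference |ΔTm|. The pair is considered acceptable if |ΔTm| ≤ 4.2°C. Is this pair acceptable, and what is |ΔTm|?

Forward: G+C = 11, N = 19 → Tm = 64.9 + 41·(11 − 16.4)/19 = 53.2°C.
Reverse: G+C = 10, N = 24 → Tm = 64.9 + 41·(10 − 16.4)/24 = 54.0°C.
|ΔTm| = |53.2 − 54.0| = 0.8°C, ≤ 4.2°C.

|ΔTm| = 0.8°C; the pair is acceptable.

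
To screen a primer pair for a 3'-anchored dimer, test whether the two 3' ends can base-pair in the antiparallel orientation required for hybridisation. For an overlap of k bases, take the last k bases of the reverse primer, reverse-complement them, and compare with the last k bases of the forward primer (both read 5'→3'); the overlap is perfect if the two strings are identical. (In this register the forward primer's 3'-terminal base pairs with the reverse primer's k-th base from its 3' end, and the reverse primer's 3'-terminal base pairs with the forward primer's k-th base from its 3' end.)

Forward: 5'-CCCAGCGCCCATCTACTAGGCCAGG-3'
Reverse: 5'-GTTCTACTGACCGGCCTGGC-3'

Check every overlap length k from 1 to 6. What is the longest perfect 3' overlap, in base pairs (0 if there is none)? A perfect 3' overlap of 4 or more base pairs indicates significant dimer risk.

Longest perfect overlap: 6 complementary base pairs; significant dimer risk (threshold 4).

Last 6 bases (5'→3') — forward …GCCAGG, reverse …CCTGGC.
Reverse complement of the reverse primer's last 6 bases: GCCAGG; its first k bases are the reverse complement of the reverse primer's last k bases, so a perfect k-base overlap needs the forward primer's last k bases to equal them.
Comparing (forward last k vs required): k=1: G vs G ✓; k=2: GG vs GC ✗; k=3: AGG vs GCC ✗; k=4: CAGG vs GCCA ✗; k=5: CCAGG vs GCCAG ✗; k=6: GCCAGG vs GCCAGG ✓.
Perfect overlaps at k = 1, 6; the largest is 6.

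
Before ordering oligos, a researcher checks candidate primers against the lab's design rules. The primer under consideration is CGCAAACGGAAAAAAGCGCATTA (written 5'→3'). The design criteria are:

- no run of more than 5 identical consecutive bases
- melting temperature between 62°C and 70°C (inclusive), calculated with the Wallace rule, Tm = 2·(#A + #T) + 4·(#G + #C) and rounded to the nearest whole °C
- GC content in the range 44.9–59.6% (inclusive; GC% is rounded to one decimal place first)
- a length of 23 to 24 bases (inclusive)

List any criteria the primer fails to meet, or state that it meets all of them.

Base counts: A=11, T=2, G=5, C=5 (length 23).
homopolymer run: longest run = 6, exceeds 5 ✗
Tm: Tm = 2·13 + 4·10 = 66°C ✓
GC content: GC 10/23 = 43.5%, outside 44.9–59.6% ✗
length: length 23 ✓

Fails: homopolymer run, GC content.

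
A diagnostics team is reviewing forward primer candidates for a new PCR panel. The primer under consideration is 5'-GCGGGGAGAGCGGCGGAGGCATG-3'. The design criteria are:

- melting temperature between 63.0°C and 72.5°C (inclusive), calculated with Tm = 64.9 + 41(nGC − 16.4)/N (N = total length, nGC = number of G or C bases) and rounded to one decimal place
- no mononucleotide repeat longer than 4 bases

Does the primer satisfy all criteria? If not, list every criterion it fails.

Meets all criteria.

Base counts: A=4, T=1, G=14, C=4 (length 23).
Tm: Tm = 64.9 + 41·(18 − 16.4)/23 = 67.8°C ✓
homopolymer run: longest run = 4 ✓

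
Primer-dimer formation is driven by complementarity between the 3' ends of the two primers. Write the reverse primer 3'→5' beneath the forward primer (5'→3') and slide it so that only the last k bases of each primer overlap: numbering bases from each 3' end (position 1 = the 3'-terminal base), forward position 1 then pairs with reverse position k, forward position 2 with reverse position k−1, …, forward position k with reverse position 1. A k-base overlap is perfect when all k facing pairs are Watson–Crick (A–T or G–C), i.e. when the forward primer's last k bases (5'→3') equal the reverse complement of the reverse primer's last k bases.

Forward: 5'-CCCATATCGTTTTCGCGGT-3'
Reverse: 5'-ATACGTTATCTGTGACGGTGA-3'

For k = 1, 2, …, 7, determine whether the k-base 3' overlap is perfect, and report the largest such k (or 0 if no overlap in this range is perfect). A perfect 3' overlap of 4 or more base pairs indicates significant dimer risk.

Longest perfect overlap: 1 complementary base pair; below the dimer-risk threshold (threshold 4).

Last 7 bases (5'→3') — forward …TCGCGGT, reverse …ACGGTGA.
Reverse complement of the reverse primer's last 7 bases: TCACCGT; its first k bases are the reverse complement of the reverse primer's last k bases, so a perfect k-base overlap needs the forward primer's last k bases to equal them.
Comparing (forward last k vs required): k=1: T vs T ✓; k=2: GT vs TC ✗; k=3: GGT vs TCA ✗; k=4: CGGT vs TCAC ✗; k=5: GCGGT vs TCACC ✗; k=6: CGCGGT vs TCACCG ✗; k=7: TCGCGGT vs TCACCGT ✗.
Only k = 1 is perfect, so the longest perfect 3' overlap is 1.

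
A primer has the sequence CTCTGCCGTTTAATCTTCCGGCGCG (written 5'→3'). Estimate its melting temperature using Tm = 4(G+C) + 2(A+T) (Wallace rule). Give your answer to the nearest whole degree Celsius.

Base counts: A=2, T=8, G=6, C=9 (length 25).
Tm = 2·(2+8) + 4·(6+9) = 2·10 + 4·15 = 20 + 60 = 80°C.

80°C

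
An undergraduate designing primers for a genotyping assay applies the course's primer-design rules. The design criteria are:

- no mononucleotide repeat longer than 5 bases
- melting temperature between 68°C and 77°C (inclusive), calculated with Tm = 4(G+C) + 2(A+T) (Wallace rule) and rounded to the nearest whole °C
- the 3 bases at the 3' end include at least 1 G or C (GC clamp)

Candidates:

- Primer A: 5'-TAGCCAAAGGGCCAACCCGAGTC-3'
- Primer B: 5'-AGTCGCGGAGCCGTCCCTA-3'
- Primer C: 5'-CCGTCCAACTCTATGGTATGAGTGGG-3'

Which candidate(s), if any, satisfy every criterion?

Primer A (23 nt, A=7 T=2 G=6 C=8): longest run = 3 ✓; Tm = 2·9 + 4·14 = 74°C ✓; 3' end GTC has 2 G/C ✓ — passes.
Primer B (19 nt, A=3 T=3 G=6 C=7): longest run = 3 ✓; Tm = 2·6 + 4·13 = 64°C, outside 68–77°C ✗; 3' end CTA has 1 G/C ✓ — fails.
Primer C (26 nt, A=5 T=7 G=8 C=6): longest run = 3 ✓; Tm = 2·12 + 4·14 = 80°C, outside 68–77°C ✗; 3' end GGG has 3 G/C ✓ — fails.

Primer A only.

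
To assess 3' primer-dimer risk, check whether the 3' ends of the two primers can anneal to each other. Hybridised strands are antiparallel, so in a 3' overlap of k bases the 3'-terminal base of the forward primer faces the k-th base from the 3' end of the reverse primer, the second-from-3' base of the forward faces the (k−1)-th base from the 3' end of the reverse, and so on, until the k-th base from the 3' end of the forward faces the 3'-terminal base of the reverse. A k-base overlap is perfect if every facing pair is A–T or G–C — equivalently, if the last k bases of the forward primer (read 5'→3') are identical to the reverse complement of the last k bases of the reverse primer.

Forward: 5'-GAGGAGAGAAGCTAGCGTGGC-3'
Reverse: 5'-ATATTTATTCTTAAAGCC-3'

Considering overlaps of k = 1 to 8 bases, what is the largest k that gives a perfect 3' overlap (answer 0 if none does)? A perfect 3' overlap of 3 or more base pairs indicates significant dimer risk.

Last 8 bases (5'→3') — forward …AGCGTGGC, reverse …TTAAAGCC.
Reverse complement of the reverse primer's last 8 bases: GGCTTTAA; its first k bases are the reverse complement of the reverse primer's last k bases, so a perfect k-base overlap needs the forward primer's last k bases to equal them.
Comparing (forward last k vs required): k=1: C vs G ✗; k=2: GC vs GG ✗; k=3: GGC vs GGC ✓; k=4: TGGC vs GGCT ✗; k=5: GTGGC vs GGCTT ✗; k=6: CGTGGC vs GGCTTT ✗; k=7: GCGTGGC vs GGCTTTA ✗; k=8: AGCGTGGC vs GGCTTTAA ✗.
Only k = 3 is perfect, so the longest perfect 3' overlap is 3.

Longest perfect overlap: 3 complementary base pairs; significant dimer risk (threshold 3).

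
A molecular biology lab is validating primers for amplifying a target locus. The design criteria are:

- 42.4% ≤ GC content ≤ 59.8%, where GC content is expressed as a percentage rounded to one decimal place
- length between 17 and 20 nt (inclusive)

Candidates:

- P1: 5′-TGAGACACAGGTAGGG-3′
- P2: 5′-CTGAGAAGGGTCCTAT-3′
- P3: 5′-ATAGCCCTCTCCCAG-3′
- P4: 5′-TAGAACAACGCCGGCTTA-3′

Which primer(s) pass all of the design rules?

P1 (16 nt, A=5 T=2 G=7 C=2): GC 9/16 = 56.3% ✓; length 16, outside 17–20 ✗ — fails.
P2 (16 nt, A=4 T=4 G=5 C=3): GC 8/16 = 50.0% ✓; length 16, outside 17–20 ✗ — fails.
P3 (15 nt, A=3 T=3 G=2 C=7): GC 9/15 = 60.0%, outside 42.4–59.8% ✗; length 15, outside 17–20 ✗ — fails.
P4 (18 nt, A=6 T=3 G=4 C=5): GC 9/18 = 50.0% ✓; length 18 ✓ — passes.

P4 only.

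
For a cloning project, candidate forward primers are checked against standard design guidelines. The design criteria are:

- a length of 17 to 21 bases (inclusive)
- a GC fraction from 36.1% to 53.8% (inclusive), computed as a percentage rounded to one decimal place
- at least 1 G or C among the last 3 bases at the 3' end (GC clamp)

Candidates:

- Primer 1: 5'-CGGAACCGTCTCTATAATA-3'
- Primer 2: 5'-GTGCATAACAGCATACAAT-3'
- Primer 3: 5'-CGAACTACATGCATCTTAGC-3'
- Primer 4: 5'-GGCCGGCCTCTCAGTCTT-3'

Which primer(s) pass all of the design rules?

Primer 1 (19 nt, A=6 T=5 G=3 C=5): length 19 ✓; GC 8/19 = 42.1% ✓; 3' end ATA has 0 G/C, need ≥1 ✗ — fails.
Primer 2 (19 nt, A=8 T=4 G=3 C=4): length 19 ✓; GC 7/19 = 36.8% ✓; 3' end AAT has 0 G/C, need ≥1 ✗ — fails.
Primer 3 (20 nt, A=6 T=5 G=3 C=6): length 20 ✓; GC 9/20 = 45.0% ✓; 3' end AGC has 2 G/C ✓ — passes.
Primer 4 (18 nt, A=1 T=5 G=5 C=7): length 18 ✓; GC 12/18 = 66.7%, outside 36.1–53.8% ✗; 3' end CTT has 1 G/C ✓ — fails.

Primer 3 only.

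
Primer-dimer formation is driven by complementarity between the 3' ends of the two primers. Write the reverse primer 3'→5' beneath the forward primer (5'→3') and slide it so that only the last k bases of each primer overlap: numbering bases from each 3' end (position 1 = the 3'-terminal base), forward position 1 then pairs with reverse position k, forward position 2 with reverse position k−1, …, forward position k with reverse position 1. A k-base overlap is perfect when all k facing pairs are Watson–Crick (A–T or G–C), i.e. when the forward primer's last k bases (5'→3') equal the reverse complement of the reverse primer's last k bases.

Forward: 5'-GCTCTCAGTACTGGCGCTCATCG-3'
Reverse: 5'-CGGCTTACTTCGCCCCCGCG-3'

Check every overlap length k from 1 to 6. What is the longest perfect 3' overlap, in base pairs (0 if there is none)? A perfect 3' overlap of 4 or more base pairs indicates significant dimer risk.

Longest perfect overlap: 2 complementary base pairs; below the dimer-risk threshold (threshold 4).

Last 6 bases (5'→3') — forward …TCATCG, reverse …CCCGCG.
Reverse complement of the reverse primer's last 6 bases: CGCGGG; its first k bases are the reverse complement of the reverse primer's last k bases, so a perfect k-base overlap needs the forward primer's last k bases to equal them.
Comparing (forward last k vs required): k=1: G vs C ✗; k=2: CG vs CG ✓; k=3: TCG vs CGC ✗; k=4: ATCG vs CGCG ✗; k=5: CATCG vs CGCGG ✗; k=6: TCATCG vs CGCGGG ✗.
Only k = 2 is perfect, so the longest perfect 3' overlap is 2.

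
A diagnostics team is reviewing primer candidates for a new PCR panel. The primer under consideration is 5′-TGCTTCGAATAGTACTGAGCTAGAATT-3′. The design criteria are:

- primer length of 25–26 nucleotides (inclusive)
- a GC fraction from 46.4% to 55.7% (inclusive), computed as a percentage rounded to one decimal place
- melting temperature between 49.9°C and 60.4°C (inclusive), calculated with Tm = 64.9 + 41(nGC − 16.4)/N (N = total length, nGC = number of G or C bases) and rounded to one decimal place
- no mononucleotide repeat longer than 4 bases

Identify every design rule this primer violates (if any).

Base counts: A=8, T=9, G=6, C=4 (length 27).
length: length 27, outside 25–26 ✗
GC content: GC 10/27 = 37.0%, outside 46.4–55.7% ✗
Tm: Tm = 64.9 + 41·(10 − 16.4)/27 = 55.2°C ✓
homopolymer run: longest run = 2 ✓

Fails: length, GC content.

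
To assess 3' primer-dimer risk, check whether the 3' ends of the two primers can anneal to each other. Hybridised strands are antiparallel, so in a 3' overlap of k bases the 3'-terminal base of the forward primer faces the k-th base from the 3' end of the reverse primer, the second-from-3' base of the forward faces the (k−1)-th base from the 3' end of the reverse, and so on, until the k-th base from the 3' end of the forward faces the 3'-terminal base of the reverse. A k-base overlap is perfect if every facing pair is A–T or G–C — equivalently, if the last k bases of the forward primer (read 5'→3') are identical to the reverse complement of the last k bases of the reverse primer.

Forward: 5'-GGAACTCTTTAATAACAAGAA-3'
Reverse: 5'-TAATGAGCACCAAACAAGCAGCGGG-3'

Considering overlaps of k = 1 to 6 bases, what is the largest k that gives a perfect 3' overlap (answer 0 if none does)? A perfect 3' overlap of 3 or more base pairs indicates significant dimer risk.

Last 6 bases (5'→3') — forward …CAAGAA, reverse …AGCGGG.
Reverse complement of the reverse primer's last 6 bases: CCCGCT; its first k bases are the reverse complement of the reverse primer's last k bases, so a perfect k-base overlap needs the forward primer's last k bases to equal them.
Comparing (forward last k vs required): k=1: A vs C ✗; k=2: AA vs CC ✗; k=3: GAA vs CCC ✗; k=4: AGAA vs CCCG ✗; k=5: AAGAA vs CCCGC ✗; k=6: CAAGAA vs CCCGCT ✗.
No overlap length from 1 to 6 is perfect, so the longest perfect 3' overlap is 0.

Longest perfect overlap: 0 complementary base pairs; below the dimer-risk threshold (threshold 3).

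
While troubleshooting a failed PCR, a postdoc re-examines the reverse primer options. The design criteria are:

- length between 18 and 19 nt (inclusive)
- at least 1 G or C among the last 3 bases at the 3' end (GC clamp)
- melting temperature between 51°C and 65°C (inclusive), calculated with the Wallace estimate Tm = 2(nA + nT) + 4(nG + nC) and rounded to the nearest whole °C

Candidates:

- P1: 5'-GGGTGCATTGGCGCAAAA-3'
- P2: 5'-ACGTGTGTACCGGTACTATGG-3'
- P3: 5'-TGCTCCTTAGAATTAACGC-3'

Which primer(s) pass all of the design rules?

P1 (18 nt, A=5 T=3 G=7 C=3): length 18 ✓; 3' end AAA has 0 G/C, need ≥1 ✗; Tm = 2·8 + 4·10 = 56°C ✓ — fails.
P2 (21 nt, A=4 T=6 G=7 C=4): length 21, outside 18–19 ✗; 3' end TGG has 2 G/C ✓; Tm = 2·10 + 4·11 = 64°C ✓ — fails.
P3 (19 nt, A=5 T=6 G=3 C=5): length 19 ✓; 3' end CGC has 3 G/C ✓; Tm = 2·11 + 4·8 = 54°C ✓ — passes.

P3 only.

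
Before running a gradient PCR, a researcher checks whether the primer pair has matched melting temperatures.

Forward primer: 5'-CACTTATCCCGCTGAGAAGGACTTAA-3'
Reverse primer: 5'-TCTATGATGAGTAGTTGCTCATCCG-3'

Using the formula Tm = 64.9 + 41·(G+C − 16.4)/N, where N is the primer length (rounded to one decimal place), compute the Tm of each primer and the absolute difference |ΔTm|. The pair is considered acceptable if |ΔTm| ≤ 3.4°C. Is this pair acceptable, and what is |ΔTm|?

|ΔTm| = 2.0°C; the pair is acceptable.

Forward: G+C = 12, N = 26 → Tm = 64.9 + 41·(12 − 16.4)/26 = 58.0°C.
Reverse: G+C = 11, N = 25 → Tm = 64.9 + 41·(11 − 16.4)/25 = 56.0°C.
|ΔTm| = |58.0 − 56.0| = 2.0°C, ≤ 3.4°C.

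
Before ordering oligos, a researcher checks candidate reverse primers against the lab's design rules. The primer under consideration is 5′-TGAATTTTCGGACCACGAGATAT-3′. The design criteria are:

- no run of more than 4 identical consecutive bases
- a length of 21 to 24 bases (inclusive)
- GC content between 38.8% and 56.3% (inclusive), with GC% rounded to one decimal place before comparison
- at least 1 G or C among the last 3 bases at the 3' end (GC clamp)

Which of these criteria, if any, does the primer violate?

Fails: GC clamp.

Base counts: A=7, T=7, G=5, C=4 (length 23).
homopolymer run: longest run = 4 ✓
length: length 23 ✓
GC content: GC 9/23 = 39.1% ✓
GC clamp: 3' end TAT has 0 G/C, need ≥1 ✗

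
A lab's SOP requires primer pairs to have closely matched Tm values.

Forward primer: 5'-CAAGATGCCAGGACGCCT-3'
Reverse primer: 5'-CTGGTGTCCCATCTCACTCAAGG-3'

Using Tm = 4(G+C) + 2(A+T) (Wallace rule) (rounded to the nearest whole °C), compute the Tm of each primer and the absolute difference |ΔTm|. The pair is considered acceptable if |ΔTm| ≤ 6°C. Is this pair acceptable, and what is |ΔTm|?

|ΔTm| = 14°C; the pair is not acceptable.

Forward: A=5 T=2 G=5 C=6 → Tm = 2·7 + 4·11 = 58°C.
Reverse: A=4 T=6 G=5 C=8 → Tm = 2·10 + 4·13 = 72°C.
|ΔTm| = |58 − 72| = 14°C, > 6°C.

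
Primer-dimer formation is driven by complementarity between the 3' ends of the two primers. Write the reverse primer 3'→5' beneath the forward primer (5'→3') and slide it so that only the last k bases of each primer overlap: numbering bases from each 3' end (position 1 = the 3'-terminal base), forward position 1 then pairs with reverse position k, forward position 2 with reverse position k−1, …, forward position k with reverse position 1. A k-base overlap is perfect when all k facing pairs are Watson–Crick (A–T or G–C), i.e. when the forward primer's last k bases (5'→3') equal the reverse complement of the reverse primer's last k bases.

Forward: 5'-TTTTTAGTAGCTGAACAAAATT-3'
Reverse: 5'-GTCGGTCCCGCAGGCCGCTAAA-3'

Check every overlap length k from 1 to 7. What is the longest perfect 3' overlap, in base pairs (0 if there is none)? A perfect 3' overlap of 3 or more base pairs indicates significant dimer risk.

Last 7 bases (5'→3') — forward …CAAAATT, reverse …CGCTAAA.
Reverse complement of the reverse primer's last 7 bases: TTTAGCG; its first k bases are the reverse complement of the reverse primer's last k bases, so a perfect k-base overlap needs the forward primer's last k bases to equal them.
Comparing (forward last k vs required): k=1: T vs T ✓; k=2: TT vs TT ✓; k=3: ATT vs TTT ✗; k=4: AATT vs TTTA ✗; k=5: AAATT vs TTTAG ✗; k=6: AAAATT vs TTTAGC ✗; k=7: CAAAATT vs TTTAGCG ✗.
Perfect overlaps at k = 1, 2; the largest is 2.

Longest perfect overlap: 2 complementary base pairs; below the dimer-risk threshold (threshold 3).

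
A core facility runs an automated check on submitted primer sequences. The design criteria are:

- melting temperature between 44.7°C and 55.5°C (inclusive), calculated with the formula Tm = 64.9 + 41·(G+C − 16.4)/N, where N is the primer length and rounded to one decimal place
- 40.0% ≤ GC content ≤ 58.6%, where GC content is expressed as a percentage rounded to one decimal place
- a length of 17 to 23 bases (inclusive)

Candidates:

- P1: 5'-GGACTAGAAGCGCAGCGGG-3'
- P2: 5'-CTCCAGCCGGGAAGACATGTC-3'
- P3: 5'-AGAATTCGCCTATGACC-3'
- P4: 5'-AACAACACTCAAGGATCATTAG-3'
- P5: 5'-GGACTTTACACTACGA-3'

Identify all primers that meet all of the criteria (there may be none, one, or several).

P1 (19 nt, A=5 T=1 G=9 C=4): Tm = 64.9 + 41·(13 − 16.4)/19 = 57.6°C, outside 44.7–55.5°C ✗; GC 13/19 = 68.4%, outside 40.0–58.6% ✗; length 19 ✓ — fails.
P2 (21 nt, A=5 T=3 G=6 C=7): Tm = 64.9 + 41·(13 − 16.4)/21 = 58.3°C, outside 44.7–55.5°C ✗; GC 13/21 = 61.9%, outside 40.0–58.6% ✗; length 21 ✓ — fails.
P3 (17 nt, A=5 T=4 G=3 C=5): Tm = 64.9 + 41·(8 − 16.4)/17 = 44.6°C, outside 44.7–55.5°C ✗; GC 8/17 = 47.1% ✓; length 17 ✓ — fails.
P4 (22 nt, A=10 T=4 G=3 C=5): Tm = 64.9 + 41·(8 − 16.4)/22 = 49.2°C ✓; GC 8/22 = 36.4%, outside 40.0–58.6% ✗; length 22 ✓ — fails.
P5 (16 nt, A=5 T=4 G=3 C=4): Tm = 64.9 + 41·(7 − 16.4)/16 = 40.8°C, outside 44.7–55.5°C ✗; GC 7/16 = 43.8% ✓; length 16, outside 17–23 ✗ — fails.

None of the candidates satisfy all criteria.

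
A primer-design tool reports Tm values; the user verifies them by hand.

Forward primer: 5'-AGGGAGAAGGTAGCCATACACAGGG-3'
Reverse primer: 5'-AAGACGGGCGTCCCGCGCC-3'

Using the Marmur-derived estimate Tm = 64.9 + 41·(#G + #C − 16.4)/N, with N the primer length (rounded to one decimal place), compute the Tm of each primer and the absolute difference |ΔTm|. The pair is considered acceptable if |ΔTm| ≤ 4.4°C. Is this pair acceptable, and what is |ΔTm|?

|ΔTm| = 0.9°C; the pair is acceptable.

Forward: G+C = 14, N = 25 → Tm = 64.9 + 41·(14 − 16.4)/25 = 61.0°C.
Reverse: G+C = 15, N = 19 → Tm = 64.9 + 41·(15 − 16.4)/19 = 61.9°C.
|ΔTm| = |61.0 − 61.9| = 0.9°C, ≤ 4.4°C.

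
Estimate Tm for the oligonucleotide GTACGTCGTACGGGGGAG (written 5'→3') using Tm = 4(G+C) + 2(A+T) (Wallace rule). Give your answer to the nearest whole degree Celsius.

Base counts: A=3, T=3, G=9, C=3 (length 18).
Tm = 2·(3+3) + 4·(9+3) = 2·6 + 4·12 = 12 + 48 = 60°C.

60°C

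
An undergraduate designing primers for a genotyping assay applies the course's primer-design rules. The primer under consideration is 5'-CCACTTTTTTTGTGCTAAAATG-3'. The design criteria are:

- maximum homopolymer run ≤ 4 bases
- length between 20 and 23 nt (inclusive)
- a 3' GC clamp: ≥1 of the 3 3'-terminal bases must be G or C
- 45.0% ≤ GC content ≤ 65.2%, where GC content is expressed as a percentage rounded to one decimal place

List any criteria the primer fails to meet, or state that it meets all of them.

Base counts: A=5, T=10, G=3, C=4 (length 22).
homopolymer run: longest run = 7, exceeds 4 ✗
length: length 22 ✓
GC clamp: 3' end ATG has 1 G/C ✓
GC content: GC 7/22 = 31.8%, outside 45.0–65.2% ✗

Fails: homopolymer run, GC content.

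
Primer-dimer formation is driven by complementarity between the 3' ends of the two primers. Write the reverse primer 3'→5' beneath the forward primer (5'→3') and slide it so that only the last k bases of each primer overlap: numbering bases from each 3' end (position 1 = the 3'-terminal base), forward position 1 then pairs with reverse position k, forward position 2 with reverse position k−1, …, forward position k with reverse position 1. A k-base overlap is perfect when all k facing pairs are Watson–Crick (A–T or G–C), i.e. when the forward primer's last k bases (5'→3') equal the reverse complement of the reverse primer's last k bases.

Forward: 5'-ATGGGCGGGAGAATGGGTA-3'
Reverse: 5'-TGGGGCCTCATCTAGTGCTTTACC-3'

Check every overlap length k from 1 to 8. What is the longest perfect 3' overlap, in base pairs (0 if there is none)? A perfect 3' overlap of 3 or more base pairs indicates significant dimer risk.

Longest perfect overlap: 4 complementary base pairs; significant dimer risk (threshold 3).

Last 8 bases (5'→3') — forward …AATGGGTA, reverse …GCTTTACC.
Reverse complement of the reverse primer's last 8 bases: GGTAAAGC; its first k bases are the reverse complement of the reverse primer's last k bases, so a perfect k-base overlap needs the forward primer's last k bases to equal them.
Comparing (forward last k vs required): k=1: A vs G ✗; k=2: TA vs GG ✗; k=3: GTA vs GGT ✗; k=4: GGTA vs GGTA ✓; k=5: GGGTA vs GGTAA ✗; k=6: TGGGTA vs GGTAAA ✗; k=7: ATGGGTA vs GGTAAAG ✗; k=8: AATGGGTA vs GGTAAAGC ✗.
Only k = 4 is perfect, so the longest perfect 3' overlap is 4.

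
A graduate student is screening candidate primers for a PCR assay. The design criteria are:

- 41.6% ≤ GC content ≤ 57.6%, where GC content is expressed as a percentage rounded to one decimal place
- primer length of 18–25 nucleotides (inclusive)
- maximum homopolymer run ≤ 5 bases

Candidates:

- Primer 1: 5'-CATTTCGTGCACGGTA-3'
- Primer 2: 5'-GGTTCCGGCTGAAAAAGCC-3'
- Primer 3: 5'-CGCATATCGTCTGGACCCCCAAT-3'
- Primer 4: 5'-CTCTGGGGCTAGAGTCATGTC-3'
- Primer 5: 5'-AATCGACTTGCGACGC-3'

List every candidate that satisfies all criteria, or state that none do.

Primer 1 (16 nt, A=3 T=5 G=4 C=4): GC 8/16 = 50.0% ✓; length 16, outside 18–25 ✗; longest run = 3 ✓ — fails.
Primer 2 (19 nt, A=5 T=3 G=6 C=5): GC 11/19 = 57.9%, outside 41.6–57.6% ✗; length 19 ✓; longest run = 5 ✓ — fails.
Primer 3 (23 nt, A=5 T=5 G=4 C=9): GC 13/23 = 56.5% ✓; length 23 ✓; longest run = 5 ✓ — passes.
Primer 4 (21 nt, A=3 T=6 G=7 C=5): GC 12/21 = 57.1% ✓; length 21 ✓; longest run = 4 ✓ — passes.
Primer 5 (16 nt, A=4 T=3 G=4 C=5): GC 9/16 = 56.3% ✓; length 16, outside 18–25 ✗; longest run = 2 ✓ — fails.

Primer 3 and Primer 4.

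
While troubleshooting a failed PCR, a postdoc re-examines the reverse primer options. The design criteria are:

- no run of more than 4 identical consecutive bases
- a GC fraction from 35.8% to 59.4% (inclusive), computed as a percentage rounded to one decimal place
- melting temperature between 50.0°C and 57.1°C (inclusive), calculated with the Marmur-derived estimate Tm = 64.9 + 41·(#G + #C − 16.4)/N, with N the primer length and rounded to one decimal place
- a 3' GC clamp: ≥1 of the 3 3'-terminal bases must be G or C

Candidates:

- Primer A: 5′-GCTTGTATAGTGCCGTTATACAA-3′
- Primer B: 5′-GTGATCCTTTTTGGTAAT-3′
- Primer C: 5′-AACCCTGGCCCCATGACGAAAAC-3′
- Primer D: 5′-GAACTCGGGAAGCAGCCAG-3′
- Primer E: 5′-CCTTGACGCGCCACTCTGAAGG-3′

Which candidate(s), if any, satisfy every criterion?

Primer A (23 nt, A=6 T=8 G=5 C=4): longest run = 2 ✓; GC 9/23 = 39.1% ✓; Tm = 64.9 + 41·(9 − 16.4)/23 = 51.7°C ✓; 3' end CAA has 1 G/C ✓ — passes.
Primer B (18 nt, A=3 T=9 G=4 C=2): longest run = 5, exceeds 4 ✗; GC 6/18 = 33.3%, outside 35.8–59.4% ✗; Tm = 64.9 + 41·(6 − 16.4)/18 = 41.2°C, outside 50.0–57.1°C ✗; 3' end AAT has 0 G/C, need ≥1 ✗ — fails.
Primer C (23 nt, A=8 T=2 G=4 C=9): longest run = 4 ✓; GC 13/23 = 56.5% ✓; Tm = 64.9 + 41·(13 − 16.4)/23 = 58.8°C, outside 50.0–57.1°C ✗; 3' end AAC has 1 G/C ✓ — fails.
Primer D (19 nt, A=6 T=1 G=7 C=5): longest run = 3 ✓; GC 12/19 = 63.2%, outside 35.8–59.4% ✗; Tm = 64.9 + 41·(12 − 16.4)/19 = 55.4°C ✓; 3' end CAG has 2 G/C ✓ — fails.
Primer E (22 nt, A=4 T=4 G=6 C=8): longest run = 2 ✓; GC 14/22 = 63.6%, outside 35.8–59.4% ✗; Tm = 64.9 + 41·(14 − 16.4)/22 = 60.4°C, outside 50.0–57.1°C ✗; 3' end AGG has 2 G/C ✓ — fails.

Primer A only.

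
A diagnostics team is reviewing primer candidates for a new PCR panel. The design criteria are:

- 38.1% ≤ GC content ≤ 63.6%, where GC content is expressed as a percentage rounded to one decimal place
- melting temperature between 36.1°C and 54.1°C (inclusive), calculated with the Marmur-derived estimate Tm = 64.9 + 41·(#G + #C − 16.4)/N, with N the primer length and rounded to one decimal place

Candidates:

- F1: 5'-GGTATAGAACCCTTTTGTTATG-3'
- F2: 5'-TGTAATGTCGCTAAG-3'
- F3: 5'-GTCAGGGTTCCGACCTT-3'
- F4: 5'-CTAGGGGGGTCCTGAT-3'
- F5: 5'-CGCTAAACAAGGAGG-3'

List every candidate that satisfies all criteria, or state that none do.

F1 (22 nt, A=5 T=9 G=5 C=3): GC 8/22 = 36.4%, outside 38.1–63.6% ✗; Tm = 64.9 + 41·(8 − 16.4)/22 = 49.2°C ✓ — fails.
F2 (15 nt, A=4 T=5 G=4 C=2): GC 6/15 = 40.0% ✓; Tm = 64.9 + 41·(6 − 16.4)/15 = 36.5°C ✓ — passes.
F3 (17 nt, A=2 T=5 G=5 C=5): GC 10/17 = 58.8% ✓; Tm = 64.9 + 41·(10 − 16.4)/17 = 49.5°C ✓ — passes.
F4 (16 nt, A=2 T=4 G=7 C=3): GC 10/16 = 62.5% ✓; Tm = 64.9 + 41·(10 − 16.4)/16 = 48.5°C ✓ — passes.
F5 (15 nt, A=6 T=1 G=5 C=3): GC 8/15 = 53.3% ✓; Tm = 64.9 + 41·(8 − 16.4)/15 = 41.9°C ✓ — passes.

F2, F3, F4 and F5.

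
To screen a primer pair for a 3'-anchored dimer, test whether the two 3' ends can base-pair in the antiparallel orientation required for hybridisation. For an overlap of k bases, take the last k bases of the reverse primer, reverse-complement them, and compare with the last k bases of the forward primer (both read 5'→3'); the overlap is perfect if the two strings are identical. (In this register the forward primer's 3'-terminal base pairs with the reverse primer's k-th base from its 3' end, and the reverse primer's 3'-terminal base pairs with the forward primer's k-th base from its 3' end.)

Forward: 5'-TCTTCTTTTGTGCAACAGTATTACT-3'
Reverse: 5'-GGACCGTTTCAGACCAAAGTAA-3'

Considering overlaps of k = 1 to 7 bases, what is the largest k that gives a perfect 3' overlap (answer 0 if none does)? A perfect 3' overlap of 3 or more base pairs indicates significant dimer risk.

Longest perfect overlap: 5 complementary base pairs; significant dimer risk (threshold 3).

Last 7 bases (5'→3') — forward …TATTACT, reverse …AAAGTAA.
Reverse complement of the reverse primer's last 7 bases: TTACTTT; its first k bases are the reverse complement of the reverse primer's last k bases, so a perfect k-base overlap needs the forward primer's last k bases to equal them.
Comparing (forward last k vs required): k=1: T vs T ✓; k=2: CT vs TT ✗; k=3: ACT vs TTA ✗; k=4: TACT vs TTAC ✗; k=5: TTACT vs TTACT ✓; k=6: ATTACT vs TTACTT ✗; k=7: TATTACT vs TTACTTT ✗.
Perfect overlaps at k = 1, 5; the largest is 5.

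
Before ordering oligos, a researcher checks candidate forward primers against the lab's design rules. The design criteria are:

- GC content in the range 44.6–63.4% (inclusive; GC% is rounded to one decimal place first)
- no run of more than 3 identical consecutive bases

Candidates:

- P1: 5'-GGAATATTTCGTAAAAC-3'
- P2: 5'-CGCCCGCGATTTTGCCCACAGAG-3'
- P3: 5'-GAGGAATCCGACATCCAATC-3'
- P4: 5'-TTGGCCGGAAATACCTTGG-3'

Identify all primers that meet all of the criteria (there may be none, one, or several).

P3 and P4.

P1 (17 nt, A=7 T=5 G=3 C=2): GC 5/17 = 29.4%, outside 44.6–63.4% ✗; longest run = 4, exceeds 3 ✗ — fails.
P2 (23 nt, A=4 T=4 G=6 C=9): GC 15/23 = 65.2%, outside 44.6–63.4% ✗; longest run = 4, exceeds 3 ✗ — fails.
P3 (20 nt, A=7 T=3 G=4 C=6): GC 10/20 = 50.0% ✓; longest run = 2 ✓ — passes.
P4 (19 nt, A=4 T=5 G=6 C=4): GC 10/19 = 52.6% ✓; longest run = 3 ✓ — passes.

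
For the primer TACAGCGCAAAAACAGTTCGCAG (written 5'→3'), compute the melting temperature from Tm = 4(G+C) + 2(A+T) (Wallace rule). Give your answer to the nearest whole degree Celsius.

68°C

Base counts: A=9, T=3, G=5, C=6 (length 23).
Tm = 2·(9+3) + 4·(5+6) = 2·12 + 4·11 = 24 + 44 = 68°C.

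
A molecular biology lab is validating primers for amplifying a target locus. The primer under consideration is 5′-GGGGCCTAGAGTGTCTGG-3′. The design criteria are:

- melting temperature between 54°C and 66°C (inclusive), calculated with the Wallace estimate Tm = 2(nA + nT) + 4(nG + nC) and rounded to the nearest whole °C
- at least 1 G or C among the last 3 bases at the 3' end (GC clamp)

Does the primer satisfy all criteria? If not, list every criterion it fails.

Meets all criteria.

Base counts: A=2, T=4, G=9, C=3 (length 18).
Tm: Tm = 2·6 + 4·12 = 60°C ✓
GC clamp: 3' end TGG has 2 G/C ✓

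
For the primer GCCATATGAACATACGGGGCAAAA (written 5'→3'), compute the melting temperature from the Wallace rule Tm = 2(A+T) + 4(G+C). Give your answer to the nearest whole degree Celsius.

70°C

Base counts: A=10, T=3, G=6, C=5 (length 24).
Tm = 2·(10+3) + 4·(6+5) = 2·13 + 4·11 = 26 + 44 = 70°C.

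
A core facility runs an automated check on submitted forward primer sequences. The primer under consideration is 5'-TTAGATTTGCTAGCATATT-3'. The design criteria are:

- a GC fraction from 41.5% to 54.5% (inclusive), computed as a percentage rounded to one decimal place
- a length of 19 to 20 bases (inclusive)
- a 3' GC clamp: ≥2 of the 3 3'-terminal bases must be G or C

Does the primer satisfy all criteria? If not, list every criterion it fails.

Base counts: A=5, T=9, G=3, C=2 (length 19).
GC content: GC 5/19 = 26.3%, outside 41.5–54.5% ✗
length: length 19 ✓
GC clamp: 3' end ATT has 0 G/C, need ≥2 ✗

Fails: GC content, GC clamp.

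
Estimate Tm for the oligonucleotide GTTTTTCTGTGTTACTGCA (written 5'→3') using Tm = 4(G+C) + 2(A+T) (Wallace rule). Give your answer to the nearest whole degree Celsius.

52°C

Base counts: A=2, T=10, G=4, C=3 (length 19).
Tm = 2·(2+10) + 4·(4+3) = 2·12 + 4·7 = 24 + 28 = 52°C.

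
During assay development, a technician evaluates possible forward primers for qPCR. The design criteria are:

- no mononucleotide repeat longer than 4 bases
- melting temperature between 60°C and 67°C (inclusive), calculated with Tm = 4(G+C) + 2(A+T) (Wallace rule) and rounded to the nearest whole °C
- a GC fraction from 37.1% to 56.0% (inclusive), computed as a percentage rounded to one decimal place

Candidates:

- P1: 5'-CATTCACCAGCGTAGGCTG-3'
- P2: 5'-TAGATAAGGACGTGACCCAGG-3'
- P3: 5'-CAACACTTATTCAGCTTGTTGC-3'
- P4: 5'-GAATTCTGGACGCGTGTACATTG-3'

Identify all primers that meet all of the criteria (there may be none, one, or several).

P2 and P3.

P1 (19 nt, A=4 T=4 G=5 C=6): longest run = 2 ✓; Tm = 2·8 + 4·11 = 60°C ✓; GC 11/19 = 57.9%, outside 37.1–56.0% ✗ — fails.
P2 (21 nt, A=7 T=3 G=7 C=4): longest run = 3 ✓; Tm = 2·10 + 4·11 = 64°C ✓; GC 11/21 = 52.4% ✓ — passes.
P3 (22 nt, A=5 T=8 G=3 C=6): longest run = 2 ✓; Tm = 2·13 + 4·9 = 62°C ✓; GC 9/22 = 40.9% ✓ — passes.
P4 (23 nt, A=5 T=7 G=7 C=4): longest run = 2 ✓; Tm = 2·12 + 4·11 = 68°C, outside 60–67°C ✗; GC 11/23 = 47.8% ✓ — fails.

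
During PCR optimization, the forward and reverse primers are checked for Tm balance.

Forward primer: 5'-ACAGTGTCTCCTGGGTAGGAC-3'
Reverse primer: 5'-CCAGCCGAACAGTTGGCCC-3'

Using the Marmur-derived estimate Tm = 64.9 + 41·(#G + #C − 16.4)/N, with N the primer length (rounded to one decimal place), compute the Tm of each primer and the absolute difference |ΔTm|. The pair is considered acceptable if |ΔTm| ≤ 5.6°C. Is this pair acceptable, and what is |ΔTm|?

|ΔTm| = 1.3°C; the pair is acceptable.

Forward: G+C = 12, N = 21 → Tm = 64.9 + 41·(12 − 16.4)/21 = 56.3°C.
Reverse: G+C = 13, N = 19 → Tm = 64.9 + 41·(13 − 16.4)/19 = 57.6°C.
|ΔTm| = |56.3 − 57.6| = 1.3°C, ≤ 5.6°C.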